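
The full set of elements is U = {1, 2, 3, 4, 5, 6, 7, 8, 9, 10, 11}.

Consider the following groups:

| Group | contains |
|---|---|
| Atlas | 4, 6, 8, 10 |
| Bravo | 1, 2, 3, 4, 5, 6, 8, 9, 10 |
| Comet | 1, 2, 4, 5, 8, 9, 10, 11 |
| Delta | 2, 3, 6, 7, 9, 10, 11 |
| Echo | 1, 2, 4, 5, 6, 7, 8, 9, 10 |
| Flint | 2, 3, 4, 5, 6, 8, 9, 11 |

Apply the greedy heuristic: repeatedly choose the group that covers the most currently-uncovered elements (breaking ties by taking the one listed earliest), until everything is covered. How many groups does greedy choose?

2

Greedy: pick Bravo (covers 9 new) → pick Delta (covers 2 new). Total picks: 2.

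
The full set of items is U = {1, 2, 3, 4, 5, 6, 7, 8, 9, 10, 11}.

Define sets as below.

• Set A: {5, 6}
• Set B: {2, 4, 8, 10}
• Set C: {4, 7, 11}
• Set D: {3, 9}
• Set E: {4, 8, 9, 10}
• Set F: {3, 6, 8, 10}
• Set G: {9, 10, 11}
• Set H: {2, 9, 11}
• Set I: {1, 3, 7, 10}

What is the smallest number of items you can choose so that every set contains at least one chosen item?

4

T = {5, 7, 9, 10} meets every set (each contains at least one member of T), and |T| = 4.
No choice of 3 items meets every set, so 4 is the minimum.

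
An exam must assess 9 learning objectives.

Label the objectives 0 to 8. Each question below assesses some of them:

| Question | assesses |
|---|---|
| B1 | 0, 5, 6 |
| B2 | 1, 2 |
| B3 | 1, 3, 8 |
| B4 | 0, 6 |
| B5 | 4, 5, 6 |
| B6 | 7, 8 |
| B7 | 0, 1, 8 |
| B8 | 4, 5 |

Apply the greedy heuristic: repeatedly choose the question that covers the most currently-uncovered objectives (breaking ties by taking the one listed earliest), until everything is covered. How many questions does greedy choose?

Greedy: pick B1 (covers 3 new) → pick B3 (covers 3 new) → pick B2 (covers 1 new) → pick B5 (covers 1 new) → pick B6 (covers 1 new). Total picks: 5.

5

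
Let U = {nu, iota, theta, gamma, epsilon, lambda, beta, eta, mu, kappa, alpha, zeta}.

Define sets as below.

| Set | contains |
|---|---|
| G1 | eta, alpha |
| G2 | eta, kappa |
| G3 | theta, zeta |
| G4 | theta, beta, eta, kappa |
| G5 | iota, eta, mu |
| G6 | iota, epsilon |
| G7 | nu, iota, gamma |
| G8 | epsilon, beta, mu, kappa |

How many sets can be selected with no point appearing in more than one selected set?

G1, G3, G7, G8 are pairwise disjoint (G1={eta,alpha}; G3={theta,zeta}; G7={nu,iota,gamma}; G8={epsilon,beta,mu,kappa}).
Every remaining set overlaps one of these, and no 5 of the listed sets are pairwise disjoint, so 4 is the maximum.

4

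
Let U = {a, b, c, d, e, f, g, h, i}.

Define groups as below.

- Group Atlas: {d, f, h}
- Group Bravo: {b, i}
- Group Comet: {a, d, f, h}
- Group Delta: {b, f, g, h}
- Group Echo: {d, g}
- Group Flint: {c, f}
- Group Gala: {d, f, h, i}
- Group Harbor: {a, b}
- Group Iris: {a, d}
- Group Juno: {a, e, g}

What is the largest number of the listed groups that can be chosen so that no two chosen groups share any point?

3

Bravo, Echo, Flint are pairwise disjoint (Bravo={b,i}; Echo={d,g}; Flint={c,f}).
Every remaining group overlaps one of these, and no 4 of the listed groups are pairwise disjoint, so 3 is the maximum.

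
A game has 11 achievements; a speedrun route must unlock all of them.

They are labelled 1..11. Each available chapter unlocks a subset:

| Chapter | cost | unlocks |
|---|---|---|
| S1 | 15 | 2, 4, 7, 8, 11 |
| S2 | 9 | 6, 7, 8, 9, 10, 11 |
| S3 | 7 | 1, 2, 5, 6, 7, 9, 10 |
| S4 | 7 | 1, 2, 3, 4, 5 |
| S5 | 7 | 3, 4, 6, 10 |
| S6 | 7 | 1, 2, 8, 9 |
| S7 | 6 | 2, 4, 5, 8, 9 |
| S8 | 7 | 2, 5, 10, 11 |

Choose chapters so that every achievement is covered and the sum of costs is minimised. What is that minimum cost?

16

S2, S4 together cover every achievement (S2 ∪ S4 = {1, 2, 3, 4, 5, 6, 7, 8, 9, 10, 11}); total cost 9 + 7 = 16.
The greedy pick S3, S7, S4, S8 costs 27; no covering selection beats 16.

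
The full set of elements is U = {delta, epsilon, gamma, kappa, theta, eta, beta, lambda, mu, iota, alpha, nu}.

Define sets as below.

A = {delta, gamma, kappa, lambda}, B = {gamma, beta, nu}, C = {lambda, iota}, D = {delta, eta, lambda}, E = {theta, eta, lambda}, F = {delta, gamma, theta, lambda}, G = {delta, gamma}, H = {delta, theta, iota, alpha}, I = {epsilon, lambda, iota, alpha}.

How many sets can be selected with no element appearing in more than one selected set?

G, I are pairwise disjoint (G={delta,gamma}; I={epsilon,lambda,iota,alpha}).
Every remaining set overlaps one of these, and no 3 of the listed sets are pairwise disjoint, so 2 is the maximum.

2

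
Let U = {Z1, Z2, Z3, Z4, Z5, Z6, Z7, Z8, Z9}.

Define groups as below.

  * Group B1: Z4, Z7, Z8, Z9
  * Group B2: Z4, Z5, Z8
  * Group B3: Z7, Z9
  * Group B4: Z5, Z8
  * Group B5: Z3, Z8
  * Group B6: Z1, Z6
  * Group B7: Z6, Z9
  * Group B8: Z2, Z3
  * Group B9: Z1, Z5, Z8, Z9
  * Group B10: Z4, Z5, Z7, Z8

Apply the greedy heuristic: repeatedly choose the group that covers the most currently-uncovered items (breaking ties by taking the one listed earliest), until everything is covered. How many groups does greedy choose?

4

Greedy: pick B1 (covers 4 new) → pick B6 (covers 2 new) → pick B8 (covers 2 new) → pick B2 (covers 1 new). Total picks: 4.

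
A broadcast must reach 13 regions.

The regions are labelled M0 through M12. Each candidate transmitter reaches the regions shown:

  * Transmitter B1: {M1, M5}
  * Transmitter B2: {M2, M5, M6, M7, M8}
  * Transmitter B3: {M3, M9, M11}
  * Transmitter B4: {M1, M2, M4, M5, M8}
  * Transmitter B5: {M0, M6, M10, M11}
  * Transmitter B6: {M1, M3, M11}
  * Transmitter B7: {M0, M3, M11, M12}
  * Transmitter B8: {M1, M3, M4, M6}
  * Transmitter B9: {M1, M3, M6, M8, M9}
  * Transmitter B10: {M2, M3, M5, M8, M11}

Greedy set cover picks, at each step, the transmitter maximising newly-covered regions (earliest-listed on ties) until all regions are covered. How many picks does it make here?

5

Greedy: pick B2 (covers 5 new) → pick B7 (covers 4 new) → pick B4 (covers 2 new) → pick B3 (covers 1 new) → pick B5 (covers 1 new). Total picks: 5.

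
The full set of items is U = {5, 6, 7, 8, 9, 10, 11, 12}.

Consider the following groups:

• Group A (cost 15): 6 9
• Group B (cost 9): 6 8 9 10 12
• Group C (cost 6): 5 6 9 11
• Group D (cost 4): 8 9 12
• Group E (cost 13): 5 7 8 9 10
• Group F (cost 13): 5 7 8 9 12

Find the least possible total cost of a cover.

23

C, D, E together cover every item (C ∪ D ∪ E = {5, 6, 7, 8, 9, 10, 11, 12}); total cost 6 + 4 + 13 = 23.
No covering selection has total cost below 23.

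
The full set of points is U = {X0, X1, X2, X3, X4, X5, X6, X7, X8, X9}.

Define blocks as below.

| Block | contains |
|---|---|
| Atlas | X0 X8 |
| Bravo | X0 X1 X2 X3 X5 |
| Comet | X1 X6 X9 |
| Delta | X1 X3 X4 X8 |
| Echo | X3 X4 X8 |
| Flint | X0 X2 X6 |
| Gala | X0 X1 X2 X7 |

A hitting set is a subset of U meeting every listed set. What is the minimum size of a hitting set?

3

H = {X0, X1, X4} meets every block (each contains at least one member of H), and |H| = 3.
No choice of 2 points meets every block, so 3 is the minimum.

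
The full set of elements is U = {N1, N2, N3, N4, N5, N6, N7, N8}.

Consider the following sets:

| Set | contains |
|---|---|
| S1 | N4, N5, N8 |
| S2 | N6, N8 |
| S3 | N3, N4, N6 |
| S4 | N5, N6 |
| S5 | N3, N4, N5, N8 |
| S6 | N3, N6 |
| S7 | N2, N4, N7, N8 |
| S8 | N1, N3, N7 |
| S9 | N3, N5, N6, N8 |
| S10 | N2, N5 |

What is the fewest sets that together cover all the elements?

S7 and S8 and S9 together: S7 ∪ S8 ∪ S9 = {N1, N2, N3, N4, N5, N6, N7, N8} — every element is covered.
Only S8 contains N1, so S8 is forced; the remaining 5 elements need at least 2 more sets (each remaining set adds at most 3) — so at least 3 sets are needed, and 3 is optimal.

3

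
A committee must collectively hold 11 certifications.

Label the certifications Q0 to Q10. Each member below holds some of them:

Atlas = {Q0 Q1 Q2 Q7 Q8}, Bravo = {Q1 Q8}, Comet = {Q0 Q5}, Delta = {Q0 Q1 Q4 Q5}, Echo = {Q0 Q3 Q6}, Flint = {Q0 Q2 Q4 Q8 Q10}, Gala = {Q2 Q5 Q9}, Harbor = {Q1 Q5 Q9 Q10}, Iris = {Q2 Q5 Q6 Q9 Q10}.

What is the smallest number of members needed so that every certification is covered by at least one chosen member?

Atlas and Echo and Flint and Iris together: Atlas ∪ Echo ∪ Flint ∪ Iris = {Q0, Q1, Q2, Q3, Q4, Q5, Q6, Q7, Q8, Q9, Q10} — every certification is covered.
No 3 of the 9 members cover everything (all 84 combinations miss at least one certification), so 4 is optimal.

4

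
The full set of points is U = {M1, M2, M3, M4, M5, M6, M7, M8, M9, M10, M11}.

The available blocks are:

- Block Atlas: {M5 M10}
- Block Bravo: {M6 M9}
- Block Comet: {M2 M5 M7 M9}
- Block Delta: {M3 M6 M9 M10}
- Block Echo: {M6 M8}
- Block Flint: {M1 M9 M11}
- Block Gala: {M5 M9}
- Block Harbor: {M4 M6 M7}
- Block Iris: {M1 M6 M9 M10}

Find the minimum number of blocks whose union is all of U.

Comet and Delta and Echo and Flint and Harbor together: Comet ∪ Delta ∪ Echo ∪ Flint ∪ Harbor = {M1, M2, M3, M4, M5, M6, M7, M8, M9, M10, M11} — every point is covered.
No 4 of the 9 blocks cover everything (all 126 combinations miss at least one point), so 5 is optimal.

5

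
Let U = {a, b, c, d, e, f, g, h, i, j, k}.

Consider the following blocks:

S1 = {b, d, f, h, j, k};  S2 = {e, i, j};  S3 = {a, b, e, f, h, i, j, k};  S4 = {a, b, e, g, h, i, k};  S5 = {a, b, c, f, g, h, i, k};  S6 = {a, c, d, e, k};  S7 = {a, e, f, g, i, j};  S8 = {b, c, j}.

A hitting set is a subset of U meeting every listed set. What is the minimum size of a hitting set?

T = {j, k} meets every block (each contains at least one member of T), and |T| = 2.
No single element lies in every block, so at least 2 are needed and 2 is optimal.

2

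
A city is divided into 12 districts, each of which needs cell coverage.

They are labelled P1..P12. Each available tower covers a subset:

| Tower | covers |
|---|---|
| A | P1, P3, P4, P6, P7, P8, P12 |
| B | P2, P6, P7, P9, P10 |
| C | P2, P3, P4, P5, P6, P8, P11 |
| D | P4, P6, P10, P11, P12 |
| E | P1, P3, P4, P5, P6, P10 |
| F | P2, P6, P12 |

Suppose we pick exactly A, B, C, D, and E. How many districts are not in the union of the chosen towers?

0

Union of A, B, C, D, E = {P1, P2, P3, P4, P5, P6, P7, P8, P9, P10, P11, P12} — that's every district, so 0 are uncovered.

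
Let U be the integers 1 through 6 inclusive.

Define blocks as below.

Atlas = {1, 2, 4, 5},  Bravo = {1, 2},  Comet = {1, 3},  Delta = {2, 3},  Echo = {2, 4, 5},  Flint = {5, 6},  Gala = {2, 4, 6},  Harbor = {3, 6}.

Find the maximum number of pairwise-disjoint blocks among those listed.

2

Bravo, Harbor are pairwise disjoint (Bravo={1,2}; Harbor={3,6}).
Every remaining block overlaps one of these, and no 3 of the listed blocks are pairwise disjoint, so 2 is the maximum.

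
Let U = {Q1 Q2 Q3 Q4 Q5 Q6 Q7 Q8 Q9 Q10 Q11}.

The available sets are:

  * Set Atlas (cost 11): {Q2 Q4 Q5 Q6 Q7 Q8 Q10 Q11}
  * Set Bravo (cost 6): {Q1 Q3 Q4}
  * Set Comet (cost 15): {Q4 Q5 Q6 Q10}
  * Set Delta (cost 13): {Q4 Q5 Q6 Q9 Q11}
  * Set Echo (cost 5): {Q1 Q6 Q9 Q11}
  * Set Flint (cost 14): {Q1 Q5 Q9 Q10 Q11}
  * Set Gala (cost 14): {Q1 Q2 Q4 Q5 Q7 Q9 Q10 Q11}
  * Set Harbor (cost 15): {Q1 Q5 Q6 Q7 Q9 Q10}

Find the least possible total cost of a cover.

Atlas, Bravo, Echo together cover every item (Atlas ∪ Bravo ∪ Echo = {Q1, Q2, Q3, Q4, Q5, Q6, Q7, Q8, Q9, Q10, Q11}); total cost 11 + 6 + 5 = 22.
No covering selection has total cost below 22.

22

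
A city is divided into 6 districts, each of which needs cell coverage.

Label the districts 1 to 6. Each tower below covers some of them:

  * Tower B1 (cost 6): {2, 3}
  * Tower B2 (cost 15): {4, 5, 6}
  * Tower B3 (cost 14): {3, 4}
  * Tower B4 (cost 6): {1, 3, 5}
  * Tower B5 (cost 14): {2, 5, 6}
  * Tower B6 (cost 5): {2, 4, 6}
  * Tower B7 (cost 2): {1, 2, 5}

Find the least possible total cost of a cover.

11

B4, B6 together cover every district (B4 ∪ B6 = {1, 2, 3, 4, 5, 6}); total cost 6 + 5 = 11.
The greedy pick B7, B6, B1 costs 13; no covering selection beats 11.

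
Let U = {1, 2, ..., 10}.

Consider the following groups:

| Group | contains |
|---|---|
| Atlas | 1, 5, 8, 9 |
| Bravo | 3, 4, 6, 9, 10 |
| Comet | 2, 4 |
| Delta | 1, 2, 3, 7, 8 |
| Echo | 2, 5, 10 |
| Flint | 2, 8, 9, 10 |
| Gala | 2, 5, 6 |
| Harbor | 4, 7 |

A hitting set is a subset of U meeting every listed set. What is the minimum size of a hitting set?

3

The 3 points {4, 5, 8} hit every group.
No choice of 2 points meets every group, so 3 is the minimum.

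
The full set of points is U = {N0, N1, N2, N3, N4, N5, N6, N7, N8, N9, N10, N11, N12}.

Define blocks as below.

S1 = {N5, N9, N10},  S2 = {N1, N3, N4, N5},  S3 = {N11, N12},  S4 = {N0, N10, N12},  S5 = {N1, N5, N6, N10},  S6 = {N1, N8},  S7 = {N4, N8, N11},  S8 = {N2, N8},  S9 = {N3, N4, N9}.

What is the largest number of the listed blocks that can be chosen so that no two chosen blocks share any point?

S3, S5, S8, S9 are pairwise disjoint (S3={N11,N12}; S5={N1,N5,N6,N10}; S8={N2,N8}; S9={N3,N4,N9}).
Every remaining block overlaps one of these, and no 5 of the listed blocks are pairwise disjoint, so 4 is the maximum.

4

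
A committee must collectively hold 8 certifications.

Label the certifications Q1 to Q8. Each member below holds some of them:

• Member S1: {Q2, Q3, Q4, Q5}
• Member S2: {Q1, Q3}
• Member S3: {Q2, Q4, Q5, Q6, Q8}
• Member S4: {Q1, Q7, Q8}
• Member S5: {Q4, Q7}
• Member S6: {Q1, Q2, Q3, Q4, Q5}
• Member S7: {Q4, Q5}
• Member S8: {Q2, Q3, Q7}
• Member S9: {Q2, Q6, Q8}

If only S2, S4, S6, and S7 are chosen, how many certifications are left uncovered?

Union of S2, S4, S6, S7 = {Q1, Q2, Q3, Q4, Q5, Q7, Q8}.
Not covered: Q6 — 1 certification.

1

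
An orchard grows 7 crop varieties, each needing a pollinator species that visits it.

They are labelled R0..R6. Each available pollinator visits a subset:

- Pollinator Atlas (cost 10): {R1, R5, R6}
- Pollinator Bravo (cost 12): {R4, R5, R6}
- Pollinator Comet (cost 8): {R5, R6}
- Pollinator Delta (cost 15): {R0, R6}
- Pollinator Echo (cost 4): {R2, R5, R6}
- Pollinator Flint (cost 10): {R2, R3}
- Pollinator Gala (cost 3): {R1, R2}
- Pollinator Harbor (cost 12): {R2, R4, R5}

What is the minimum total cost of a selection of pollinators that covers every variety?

40

Delta, Flint, Gala, Harbor together cover every variety (Delta ∪ Flint ∪ Gala ∪ Harbor = {R0, R1, R2, R3, R4, R5, R6}); total cost 15 + 10 + 3 + 12 = 40.
The greedy pick Echo, Gala, Flint, Bravo, Delta costs 44; no covering selection beats 40.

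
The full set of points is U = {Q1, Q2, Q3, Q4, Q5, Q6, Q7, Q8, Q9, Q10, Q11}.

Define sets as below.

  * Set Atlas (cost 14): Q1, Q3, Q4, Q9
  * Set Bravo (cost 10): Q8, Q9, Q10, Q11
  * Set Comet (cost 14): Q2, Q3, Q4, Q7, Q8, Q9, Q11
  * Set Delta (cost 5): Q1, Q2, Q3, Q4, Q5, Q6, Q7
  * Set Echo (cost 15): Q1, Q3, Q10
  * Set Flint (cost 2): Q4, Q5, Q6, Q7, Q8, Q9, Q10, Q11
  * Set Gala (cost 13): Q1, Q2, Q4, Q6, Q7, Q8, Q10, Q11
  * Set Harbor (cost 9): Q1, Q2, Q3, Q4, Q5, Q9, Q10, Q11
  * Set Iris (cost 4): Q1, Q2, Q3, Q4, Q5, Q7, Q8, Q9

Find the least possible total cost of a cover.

Flint, Iris together cover every point (Flint ∪ Iris = {Q1, Q2, Q3, Q4, Q5, Q6, Q7, Q8, Q9, Q10, Q11}); total cost 2 + 4 = 6.
No covering selection has total cost below 6.

6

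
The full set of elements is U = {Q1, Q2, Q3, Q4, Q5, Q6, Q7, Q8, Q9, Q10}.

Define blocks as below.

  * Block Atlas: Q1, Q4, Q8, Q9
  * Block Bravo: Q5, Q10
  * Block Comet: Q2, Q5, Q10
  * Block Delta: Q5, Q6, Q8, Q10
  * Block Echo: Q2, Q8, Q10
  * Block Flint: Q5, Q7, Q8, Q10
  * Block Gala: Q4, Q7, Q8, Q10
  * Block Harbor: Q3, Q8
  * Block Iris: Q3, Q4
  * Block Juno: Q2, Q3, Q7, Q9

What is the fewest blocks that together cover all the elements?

Atlas and Delta and Juno together: Atlas ∪ Delta ∪ Juno = {Q1, Q2, Q3, Q4, Q5, Q6, Q7, Q8, Q9, Q10} — every element is covered.
Each block has at most 4 elements, and 2·4 = 8 < 10 — so at least 3 blocks are needed, and 3 is optimal.

3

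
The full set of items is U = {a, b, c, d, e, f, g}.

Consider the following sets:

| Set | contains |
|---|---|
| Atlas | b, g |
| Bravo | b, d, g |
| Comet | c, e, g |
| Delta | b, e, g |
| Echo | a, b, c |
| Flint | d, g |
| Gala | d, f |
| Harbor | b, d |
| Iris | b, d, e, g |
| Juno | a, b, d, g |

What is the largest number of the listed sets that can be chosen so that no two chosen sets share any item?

2

Delta, Gala are pairwise disjoint (Delta={b,e,g}; Gala={d,f}).
Every remaining set overlaps one of these, and no 3 of the listed sets are pairwise disjoint, so 2 is the maximum.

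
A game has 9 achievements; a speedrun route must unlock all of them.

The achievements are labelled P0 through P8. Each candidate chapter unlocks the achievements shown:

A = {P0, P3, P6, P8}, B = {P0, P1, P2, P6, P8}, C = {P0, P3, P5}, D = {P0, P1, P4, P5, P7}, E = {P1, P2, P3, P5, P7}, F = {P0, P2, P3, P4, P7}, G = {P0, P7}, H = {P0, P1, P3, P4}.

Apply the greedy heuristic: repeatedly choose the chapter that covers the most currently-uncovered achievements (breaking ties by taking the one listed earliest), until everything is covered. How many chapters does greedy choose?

3

Greedy: pick B (covers 5 new) → pick D (covers 3 new) → pick A (covers 1 new). Total picks: 3.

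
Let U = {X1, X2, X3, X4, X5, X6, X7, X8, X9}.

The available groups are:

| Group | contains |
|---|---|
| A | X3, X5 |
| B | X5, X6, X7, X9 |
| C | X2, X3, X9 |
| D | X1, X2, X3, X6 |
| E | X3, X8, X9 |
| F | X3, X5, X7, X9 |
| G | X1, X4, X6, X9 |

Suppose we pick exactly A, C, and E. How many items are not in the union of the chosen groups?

Union of A, C, E = {X2, X3, X5, X8, X9}.
Not covered: X1, X4, X6, X7 — 4 items.

4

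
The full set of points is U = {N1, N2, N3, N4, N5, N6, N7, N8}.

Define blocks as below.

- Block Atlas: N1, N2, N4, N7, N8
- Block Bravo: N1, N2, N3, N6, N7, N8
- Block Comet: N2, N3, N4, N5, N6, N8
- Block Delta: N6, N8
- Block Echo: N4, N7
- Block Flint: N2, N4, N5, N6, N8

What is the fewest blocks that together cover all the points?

2

Bravo and Flint cover everything between them: the union {N1, N2, N3, N4, N5, N6, N7, N8} is all of U.
No single block has all 8 points (the largest, Bravo, has 6), so 2 is optimal.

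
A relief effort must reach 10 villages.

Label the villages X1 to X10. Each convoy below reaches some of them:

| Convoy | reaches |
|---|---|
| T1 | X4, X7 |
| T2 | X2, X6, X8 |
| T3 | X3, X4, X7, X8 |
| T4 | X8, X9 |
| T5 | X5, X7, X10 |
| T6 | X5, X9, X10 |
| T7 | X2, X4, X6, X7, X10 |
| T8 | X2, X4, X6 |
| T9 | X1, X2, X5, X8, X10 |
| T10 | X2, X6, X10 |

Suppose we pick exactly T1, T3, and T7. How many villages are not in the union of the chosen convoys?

Union of T1, T3, T7 = {X2, X3, X4, X6, X7, X8, X10}.
Not covered: X1, X5, X9 — 3 villages.

3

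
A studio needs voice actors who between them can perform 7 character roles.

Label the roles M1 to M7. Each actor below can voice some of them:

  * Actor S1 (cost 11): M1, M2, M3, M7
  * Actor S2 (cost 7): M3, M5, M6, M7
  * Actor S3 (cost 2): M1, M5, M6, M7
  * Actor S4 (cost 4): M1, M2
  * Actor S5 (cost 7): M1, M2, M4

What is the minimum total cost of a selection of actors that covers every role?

14

S2, S5 together cover every role (S2 ∪ S5 = {M1, M2, M3, M4, M5, M6, M7}); total cost 7 + 7 = 14.
The greedy pick S3, S5, S2 costs 16; no covering selection beats 14.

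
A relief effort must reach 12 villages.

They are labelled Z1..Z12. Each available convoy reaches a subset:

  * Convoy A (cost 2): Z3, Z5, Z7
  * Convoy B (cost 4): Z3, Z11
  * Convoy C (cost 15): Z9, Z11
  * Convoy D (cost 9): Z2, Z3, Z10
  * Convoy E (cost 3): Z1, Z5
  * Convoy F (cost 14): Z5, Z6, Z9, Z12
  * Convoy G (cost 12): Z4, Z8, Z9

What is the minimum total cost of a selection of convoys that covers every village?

A, B, D, E, F, G together cover every village (A ∪ B ∪ D ∪ E ∪ F ∪ G = {Z1, Z2, Z3, Z4, Z5, Z6, Z7, Z8, Z9, Z10, Z11, Z12}); total cost 2 + 4 + 9 + 3 + 14 + 12 = 44.
No covering selection has total cost below 44.

44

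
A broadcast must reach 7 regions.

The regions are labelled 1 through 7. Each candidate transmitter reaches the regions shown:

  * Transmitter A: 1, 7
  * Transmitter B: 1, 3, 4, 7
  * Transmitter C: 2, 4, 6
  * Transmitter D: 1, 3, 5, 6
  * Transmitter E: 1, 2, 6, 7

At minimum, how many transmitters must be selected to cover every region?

Take {B, C, D}. Their union is {1, 2, 3, 4, 5, 6, 7}, which is all 7 regions.
Only D contains 5, so D is forced; the remaining 3 regions need at least 2 more transmitters (each remaining transmitter adds at most 2) — so at least 3 transmitters are needed, and 3 is optimal.

3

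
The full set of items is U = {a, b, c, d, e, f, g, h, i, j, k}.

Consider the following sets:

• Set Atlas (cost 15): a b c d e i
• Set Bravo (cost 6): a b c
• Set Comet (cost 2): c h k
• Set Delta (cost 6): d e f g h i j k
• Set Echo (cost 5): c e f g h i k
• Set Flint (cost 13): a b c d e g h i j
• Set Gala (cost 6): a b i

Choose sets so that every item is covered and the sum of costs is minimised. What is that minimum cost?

12

Bravo, Delta together cover every item (Bravo ∪ Delta = {a, b, c, d, e, f, g, h, i, j, k}); total cost 6 + 6 = 12.
The greedy pick Comet, Delta, Bravo costs 14; no covering selection beats 12.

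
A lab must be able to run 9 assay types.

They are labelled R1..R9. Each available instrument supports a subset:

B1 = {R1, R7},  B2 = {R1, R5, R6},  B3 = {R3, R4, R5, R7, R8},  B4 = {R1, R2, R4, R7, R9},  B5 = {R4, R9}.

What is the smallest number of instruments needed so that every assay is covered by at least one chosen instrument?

3

Take {B2, B3, B4}. Their union is {R1, R2, R3, R4, R5, R6, R7, R8, R9}, which is all 9 assays.
Only B4 contains R2, so B4 is forced; the remaining 4 assays need at least 2 more instruments (each remaining instrument adds at most 3) — so at least 3 instruments are needed, and 3 is optimal.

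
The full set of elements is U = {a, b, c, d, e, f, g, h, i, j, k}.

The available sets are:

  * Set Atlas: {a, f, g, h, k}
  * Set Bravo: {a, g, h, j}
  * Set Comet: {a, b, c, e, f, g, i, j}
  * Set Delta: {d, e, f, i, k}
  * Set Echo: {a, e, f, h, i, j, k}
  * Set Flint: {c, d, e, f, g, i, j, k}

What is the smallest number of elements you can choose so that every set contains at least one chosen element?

2

The 2 elements {a, e} hit every set.
The sets Bravo, Delta are pairwise disjoint, so any hitting set needs a separate element for each — at least 2. Hence 2 is optimal.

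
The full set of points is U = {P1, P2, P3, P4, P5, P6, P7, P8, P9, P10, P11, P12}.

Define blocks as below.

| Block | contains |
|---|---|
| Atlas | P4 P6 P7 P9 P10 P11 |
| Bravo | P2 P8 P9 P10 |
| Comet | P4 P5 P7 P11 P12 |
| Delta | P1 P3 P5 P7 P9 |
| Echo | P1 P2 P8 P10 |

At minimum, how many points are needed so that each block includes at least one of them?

2

H = {P2, P7} meets every block (each contains at least one member of H), and |H| = 2.
The blocks Comet, Echo are pairwise disjoint, so any hitting set needs a separate point for each — at least 2. Hence 2 is optimal.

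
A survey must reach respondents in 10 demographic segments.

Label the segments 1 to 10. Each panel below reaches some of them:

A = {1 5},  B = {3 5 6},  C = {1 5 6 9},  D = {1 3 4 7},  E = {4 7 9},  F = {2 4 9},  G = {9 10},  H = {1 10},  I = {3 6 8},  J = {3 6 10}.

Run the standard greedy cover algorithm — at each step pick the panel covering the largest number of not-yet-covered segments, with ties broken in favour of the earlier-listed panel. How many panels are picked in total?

Greedy: pick C (covers 4 new) → pick D (covers 3 new) → pick F (covers 1 new) → pick G (covers 1 new) → pick I (covers 1 new). Total picks: 5.

5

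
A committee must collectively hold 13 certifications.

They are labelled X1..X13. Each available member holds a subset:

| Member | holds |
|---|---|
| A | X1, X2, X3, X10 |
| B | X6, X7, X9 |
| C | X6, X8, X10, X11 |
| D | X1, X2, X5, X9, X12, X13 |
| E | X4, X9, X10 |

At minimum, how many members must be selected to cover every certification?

A and B and C and D and E together: A ∪ B ∪ C ∪ D ∪ E = {X1, X2, X3, X4, X5, X6, X7, X8, X9, X10, X11, X12, X13} — every certification is covered.
No 4 of the 5 members cover everything (all 5 combinations miss at least one certification), so 5 is optimal.

5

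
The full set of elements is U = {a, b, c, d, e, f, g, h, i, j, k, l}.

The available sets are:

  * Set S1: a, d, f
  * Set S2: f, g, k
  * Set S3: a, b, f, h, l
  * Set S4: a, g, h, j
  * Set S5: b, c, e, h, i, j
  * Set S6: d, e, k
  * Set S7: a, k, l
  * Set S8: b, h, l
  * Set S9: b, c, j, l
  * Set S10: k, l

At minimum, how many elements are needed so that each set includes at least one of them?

T = {a, b, k} meets every set (each contains at least one member of T), and |T| = 3.
The sets S1, S5, S10 are pairwise disjoint, so any hitting set needs a separate element for each — at least 3. Hence 3 is optimal.

3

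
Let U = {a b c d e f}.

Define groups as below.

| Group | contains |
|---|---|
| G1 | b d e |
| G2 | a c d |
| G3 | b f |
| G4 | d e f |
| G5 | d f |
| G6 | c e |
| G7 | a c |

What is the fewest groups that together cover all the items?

3

Take {G2, G3, G6}. Their union is {a, b, c, d, e, f}, which is all 6 items.
No 2 of the 7 groups cover everything (all 21 combinations miss at least one item), so 3 is optimal.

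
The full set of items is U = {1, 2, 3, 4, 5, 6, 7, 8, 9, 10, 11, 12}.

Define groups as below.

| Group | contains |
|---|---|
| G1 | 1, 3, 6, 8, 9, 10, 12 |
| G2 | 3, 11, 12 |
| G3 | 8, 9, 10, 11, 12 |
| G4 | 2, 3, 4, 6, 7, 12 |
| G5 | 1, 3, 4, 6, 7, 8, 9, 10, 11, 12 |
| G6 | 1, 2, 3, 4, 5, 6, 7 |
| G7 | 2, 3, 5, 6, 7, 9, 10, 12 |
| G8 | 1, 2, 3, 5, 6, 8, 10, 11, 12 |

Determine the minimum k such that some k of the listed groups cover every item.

2

Take {G3, G6}. Their union is {1, 2, 3, 4, 5, 6, 7, 8, 9, 10, 11, 12}, which is all 12 items.
No single group has all 12 items (the largest, G5, has 10), so 2 is optimal.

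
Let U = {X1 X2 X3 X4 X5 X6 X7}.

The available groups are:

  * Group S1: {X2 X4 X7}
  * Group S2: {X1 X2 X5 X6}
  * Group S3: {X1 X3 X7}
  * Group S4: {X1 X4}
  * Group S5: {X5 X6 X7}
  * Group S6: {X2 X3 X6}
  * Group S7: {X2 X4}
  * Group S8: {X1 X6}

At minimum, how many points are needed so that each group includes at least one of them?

3

Take H = {X3, X4, X6}. Each listed group contains at least one of these, so H is a hitting set of size 3.
No choice of 2 points meets every group, so 3 is the minimum.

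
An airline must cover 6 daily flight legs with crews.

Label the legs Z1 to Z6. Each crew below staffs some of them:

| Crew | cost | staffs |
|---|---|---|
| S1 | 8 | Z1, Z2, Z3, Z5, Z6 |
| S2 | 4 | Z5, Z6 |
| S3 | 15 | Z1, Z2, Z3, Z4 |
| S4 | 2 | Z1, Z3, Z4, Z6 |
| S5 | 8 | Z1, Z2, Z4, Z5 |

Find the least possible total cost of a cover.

S1, S4 together cover every leg (S1 ∪ S4 = {Z1, Z2, Z3, Z4, Z5, Z6}); total cost 8 + 2 = 10.
No covering selection has total cost below 10.

10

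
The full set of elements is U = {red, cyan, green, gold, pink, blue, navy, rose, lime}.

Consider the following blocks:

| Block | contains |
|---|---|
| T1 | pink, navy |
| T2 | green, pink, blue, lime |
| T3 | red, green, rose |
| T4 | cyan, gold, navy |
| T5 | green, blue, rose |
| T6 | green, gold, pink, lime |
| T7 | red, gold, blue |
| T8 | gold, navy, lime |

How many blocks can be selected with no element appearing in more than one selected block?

T2, T4 are pairwise disjoint (T2={green,pink,blue,lime}; T4={cyan,gold,navy}).
Every remaining block overlaps one of these, and no 3 of the listed blocks are pairwise disjoint, so 2 is the maximum.

2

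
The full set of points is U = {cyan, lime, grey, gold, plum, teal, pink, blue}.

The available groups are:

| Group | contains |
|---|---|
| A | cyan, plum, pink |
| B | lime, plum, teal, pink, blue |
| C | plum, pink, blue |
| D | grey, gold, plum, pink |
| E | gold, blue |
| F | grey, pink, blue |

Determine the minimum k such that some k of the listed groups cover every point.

3

Take {A, B, D}. Their union is {cyan, lime, grey, gold, plum, teal, pink, blue}, which is all 8 points.
Only A contains cyan, so A is forced; the remaining 5 points need at least 2 more groups (each remaining group adds at most 3) — so at least 3 groups are needed, and 3 is optimal.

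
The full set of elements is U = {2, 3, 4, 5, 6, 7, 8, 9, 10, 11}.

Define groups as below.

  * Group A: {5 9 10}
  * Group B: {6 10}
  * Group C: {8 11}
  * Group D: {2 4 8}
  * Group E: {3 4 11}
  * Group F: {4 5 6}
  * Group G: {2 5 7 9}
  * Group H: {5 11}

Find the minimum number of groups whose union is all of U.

B and D and E and G together: B ∪ D ∪ E ∪ G = {2, 3, 4, 5, 6, 7, 8, 9, 10, 11} — every element is covered.
No 3 of the 8 groups cover everything (all 56 combinations miss at least one element), so 4 is optimal.

4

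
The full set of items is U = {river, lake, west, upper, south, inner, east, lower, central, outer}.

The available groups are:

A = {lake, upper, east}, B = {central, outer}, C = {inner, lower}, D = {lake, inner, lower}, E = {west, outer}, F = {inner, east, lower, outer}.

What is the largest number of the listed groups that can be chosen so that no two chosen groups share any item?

3

A, B, C are pairwise disjoint (A={lake,upper,east}; B={central,outer}; C={inner,lower}).
Every remaining group overlaps one of these, and no 4 of the listed groups are pairwise disjoint, so 3 is the maximum.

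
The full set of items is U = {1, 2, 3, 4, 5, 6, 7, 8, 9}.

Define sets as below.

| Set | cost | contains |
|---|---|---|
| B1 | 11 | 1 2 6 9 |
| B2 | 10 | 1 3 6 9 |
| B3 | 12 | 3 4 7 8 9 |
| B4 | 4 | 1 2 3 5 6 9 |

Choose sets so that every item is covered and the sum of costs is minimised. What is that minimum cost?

B3, B4 together cover every item (B3 ∪ B4 = {1, 2, 3, 4, 5, 6, 7, 8, 9}); total cost 12 + 4 = 16.
No covering selection has total cost below 16.

16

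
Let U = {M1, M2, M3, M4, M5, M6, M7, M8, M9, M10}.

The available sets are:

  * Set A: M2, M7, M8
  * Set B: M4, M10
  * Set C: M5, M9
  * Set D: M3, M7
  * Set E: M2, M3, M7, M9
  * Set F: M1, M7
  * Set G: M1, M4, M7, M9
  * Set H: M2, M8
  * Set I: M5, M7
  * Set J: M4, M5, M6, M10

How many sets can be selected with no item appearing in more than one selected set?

B, C, F, H are pairwise disjoint (B={M4,M10}; C={M5,M9}; F={M1,M7}; H={M2,M8}).
Every remaining set overlaps one of these, and no 5 of the listed sets are pairwise disjoint, so 4 is the maximum.

4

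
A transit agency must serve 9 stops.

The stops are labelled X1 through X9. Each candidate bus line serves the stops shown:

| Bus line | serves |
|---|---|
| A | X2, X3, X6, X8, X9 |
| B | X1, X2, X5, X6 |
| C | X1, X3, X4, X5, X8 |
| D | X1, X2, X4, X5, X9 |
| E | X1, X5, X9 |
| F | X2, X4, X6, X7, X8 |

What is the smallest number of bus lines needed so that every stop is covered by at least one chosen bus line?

3

C and D and F together: C ∪ D ∪ F = {X1, X2, X3, X4, X5, X6, X7, X8, X9} — every stop is covered.
Only F contains X7, so F is forced; the remaining 4 stops need at least 2 more bus lines (each remaining bus line adds at most 3) — so at least 3 bus lines are needed, and 3 is optimal.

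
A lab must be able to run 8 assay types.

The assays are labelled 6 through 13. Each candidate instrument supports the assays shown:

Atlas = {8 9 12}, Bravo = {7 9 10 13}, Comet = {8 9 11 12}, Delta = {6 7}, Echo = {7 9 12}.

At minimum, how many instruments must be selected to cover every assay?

3

Take {Bravo, Comet, Delta}. Their union is {6, 7, 8, 9, 10, 11, 12, 13}, which is all 8 assays.
Only Delta contains 6, so Delta is forced; the remaining 6 assays need at least 2 more instruments (each remaining instrument adds at most 4) — so at least 3 instruments are needed, and 3 is optimal.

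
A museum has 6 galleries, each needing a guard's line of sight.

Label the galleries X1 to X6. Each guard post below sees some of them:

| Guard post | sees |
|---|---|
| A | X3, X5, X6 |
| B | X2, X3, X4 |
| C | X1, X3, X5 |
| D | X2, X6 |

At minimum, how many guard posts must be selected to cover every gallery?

3

B and C and D together: B ∪ C ∪ D = {X1, X2, X3, X4, X5, X6} — every gallery is covered.
Only C contains X1, so C is forced; the remaining 3 galleries need at least 2 more guard posts (each remaining guard post adds at most 2) — so at least 3 guard posts are needed, and 3 is optimal.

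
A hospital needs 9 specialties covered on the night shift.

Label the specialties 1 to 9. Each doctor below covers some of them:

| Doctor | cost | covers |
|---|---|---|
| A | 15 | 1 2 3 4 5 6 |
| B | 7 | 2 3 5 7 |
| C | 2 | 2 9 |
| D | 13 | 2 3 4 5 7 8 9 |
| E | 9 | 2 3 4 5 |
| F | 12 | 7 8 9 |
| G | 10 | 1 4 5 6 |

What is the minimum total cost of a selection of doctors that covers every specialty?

23

D, G together cover every specialty (D ∪ G = {1, 2, 3, 4, 5, 6, 7, 8, 9}); total cost 13 + 10 = 23.
The greedy pick C, B, G, F costs 31; no covering selection beats 23.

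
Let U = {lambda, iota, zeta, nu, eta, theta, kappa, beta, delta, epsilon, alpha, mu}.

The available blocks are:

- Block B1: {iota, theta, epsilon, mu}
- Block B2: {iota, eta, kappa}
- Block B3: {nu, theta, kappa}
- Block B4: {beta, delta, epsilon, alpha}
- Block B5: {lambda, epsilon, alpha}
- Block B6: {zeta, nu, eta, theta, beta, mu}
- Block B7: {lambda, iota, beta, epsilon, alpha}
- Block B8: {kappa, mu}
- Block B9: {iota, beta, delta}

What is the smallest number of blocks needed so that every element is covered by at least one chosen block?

Take {B2, B4, B6, B7}. Their union is {lambda, iota, zeta, nu, eta, theta, kappa, beta, delta, epsilon, alpha, mu}, which is all 12 elements.
No 3 of the 9 blocks cover everything (all 84 combinations miss at least one element), so 4 is optimal.

4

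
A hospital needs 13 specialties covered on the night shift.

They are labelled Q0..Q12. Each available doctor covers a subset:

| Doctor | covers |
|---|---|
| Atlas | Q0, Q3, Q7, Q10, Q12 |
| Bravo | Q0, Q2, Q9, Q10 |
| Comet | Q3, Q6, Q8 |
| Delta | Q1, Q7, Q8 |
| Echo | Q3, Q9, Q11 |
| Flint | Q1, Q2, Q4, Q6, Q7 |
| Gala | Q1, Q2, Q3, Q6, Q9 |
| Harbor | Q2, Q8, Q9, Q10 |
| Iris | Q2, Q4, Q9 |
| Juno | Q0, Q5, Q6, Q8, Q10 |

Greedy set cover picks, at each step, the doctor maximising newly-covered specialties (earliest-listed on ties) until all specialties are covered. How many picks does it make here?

Greedy: pick Atlas (covers 5 new) → pick Flint (covers 4 new) → pick Echo (covers 2 new) → pick Juno (covers 2 new). Total picks: 4.

4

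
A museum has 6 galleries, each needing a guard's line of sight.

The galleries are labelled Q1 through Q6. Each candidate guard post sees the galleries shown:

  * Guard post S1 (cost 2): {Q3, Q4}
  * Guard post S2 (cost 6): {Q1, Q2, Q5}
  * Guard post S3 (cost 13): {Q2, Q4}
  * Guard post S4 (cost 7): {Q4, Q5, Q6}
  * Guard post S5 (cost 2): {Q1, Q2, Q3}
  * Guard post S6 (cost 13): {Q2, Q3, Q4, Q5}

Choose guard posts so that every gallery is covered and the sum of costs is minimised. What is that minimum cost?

S4, S5 together cover every gallery (S4 ∪ S5 = {Q1, Q2, Q3, Q4, Q5, Q6}); total cost 7 + 2 = 9.
The greedy pick S5, S1, S4 costs 11; no covering selection beats 9.

9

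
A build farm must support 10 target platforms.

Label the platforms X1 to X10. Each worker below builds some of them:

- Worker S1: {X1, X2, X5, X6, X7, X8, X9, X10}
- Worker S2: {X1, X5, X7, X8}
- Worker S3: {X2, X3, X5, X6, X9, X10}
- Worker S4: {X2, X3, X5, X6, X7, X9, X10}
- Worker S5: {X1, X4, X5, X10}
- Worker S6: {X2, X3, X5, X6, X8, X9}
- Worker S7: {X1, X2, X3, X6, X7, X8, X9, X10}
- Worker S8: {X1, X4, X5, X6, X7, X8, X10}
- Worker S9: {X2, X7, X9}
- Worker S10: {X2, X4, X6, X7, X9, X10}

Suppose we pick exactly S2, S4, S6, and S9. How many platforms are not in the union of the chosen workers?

Union of S2, S4, S6, S9 = {X1, X2, X3, X5, X6, X7, X8, X9, X10}.
Not covered: X4 — 1 platform.

1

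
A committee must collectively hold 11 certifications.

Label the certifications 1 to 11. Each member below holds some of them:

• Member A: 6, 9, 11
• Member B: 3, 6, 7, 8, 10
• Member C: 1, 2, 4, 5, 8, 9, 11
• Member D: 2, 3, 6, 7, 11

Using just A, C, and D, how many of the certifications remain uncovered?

Union of A, C, D = {1, 2, 3, 4, 5, 6, 7, 8, 9, 11}.
Not covered: 10 — 1 certification.

1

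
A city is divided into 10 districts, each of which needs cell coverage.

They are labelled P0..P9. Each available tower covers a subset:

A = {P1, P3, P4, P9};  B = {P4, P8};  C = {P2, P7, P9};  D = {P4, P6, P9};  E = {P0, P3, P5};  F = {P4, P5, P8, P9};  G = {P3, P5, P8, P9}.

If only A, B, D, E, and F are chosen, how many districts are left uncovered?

2

Union of A, B, D, E, F = {P0, P1, P3, P4, P5, P6, P8, P9}.
Not covered: P2, P7 — 2 districts.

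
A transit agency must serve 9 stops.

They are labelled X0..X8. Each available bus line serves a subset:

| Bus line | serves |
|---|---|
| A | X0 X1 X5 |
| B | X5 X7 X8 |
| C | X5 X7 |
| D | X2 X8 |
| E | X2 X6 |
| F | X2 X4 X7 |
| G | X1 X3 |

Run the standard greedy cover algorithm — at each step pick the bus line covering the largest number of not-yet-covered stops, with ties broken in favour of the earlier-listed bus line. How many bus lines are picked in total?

Greedy: pick A (covers 3 new) → pick F (covers 3 new) → pick B (covers 1 new) → pick E (covers 1 new) → pick G (covers 1 new). Total picks: 5.

5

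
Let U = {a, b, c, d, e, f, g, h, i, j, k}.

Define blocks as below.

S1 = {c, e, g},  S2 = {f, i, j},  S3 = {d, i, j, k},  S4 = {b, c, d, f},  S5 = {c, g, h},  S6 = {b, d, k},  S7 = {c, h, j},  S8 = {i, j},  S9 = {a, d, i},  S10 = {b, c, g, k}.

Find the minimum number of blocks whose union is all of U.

5

Take {S1, S2, S5, S6, S9}. Their union is {a, b, c, d, e, f, g, h, i, j, k}, which is all 11 elements.
No 4 of the 10 blocks cover everything (all 210 combinations miss at least one element), so 5 is optimal.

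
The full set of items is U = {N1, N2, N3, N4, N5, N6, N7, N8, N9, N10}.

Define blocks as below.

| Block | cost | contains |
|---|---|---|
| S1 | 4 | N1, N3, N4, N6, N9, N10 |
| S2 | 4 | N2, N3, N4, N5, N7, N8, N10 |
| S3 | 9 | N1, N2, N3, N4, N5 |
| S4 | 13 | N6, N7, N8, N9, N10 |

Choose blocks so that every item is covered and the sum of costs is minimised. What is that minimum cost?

8

S1, S2 together cover every item (S1 ∪ S2 = {N1, N2, N3, N4, N5, N6, N7, N8, N9, N10}); total cost 4 + 4 = 8.
No covering selection has total cost below 8.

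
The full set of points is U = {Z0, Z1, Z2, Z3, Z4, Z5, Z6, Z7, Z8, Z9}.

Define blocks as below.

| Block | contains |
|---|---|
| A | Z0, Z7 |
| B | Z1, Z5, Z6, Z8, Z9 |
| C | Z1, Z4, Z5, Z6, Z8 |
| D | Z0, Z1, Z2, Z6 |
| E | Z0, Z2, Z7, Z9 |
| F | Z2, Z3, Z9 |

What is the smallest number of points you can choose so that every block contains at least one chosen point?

3

The 3 points {Z0, Z3, Z6} hit every block.
The blocks A, C, F are pairwise disjoint, so any hitting set needs a separate point for each — at least 3. Hence 3 is optimal.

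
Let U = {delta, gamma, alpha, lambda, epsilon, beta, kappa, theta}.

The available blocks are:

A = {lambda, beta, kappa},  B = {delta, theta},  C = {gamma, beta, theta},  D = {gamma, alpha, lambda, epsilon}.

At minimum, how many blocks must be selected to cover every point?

3

Take {A, B, D}. Their union is {delta, gamma, alpha, lambda, epsilon, beta, kappa, theta}, which is all 8 points.
Only B contains delta, so B is forced; the remaining 6 points need at least 2 more blocks (each remaining block adds at most 4) — so at least 3 blocks are needed, and 3 is optimal.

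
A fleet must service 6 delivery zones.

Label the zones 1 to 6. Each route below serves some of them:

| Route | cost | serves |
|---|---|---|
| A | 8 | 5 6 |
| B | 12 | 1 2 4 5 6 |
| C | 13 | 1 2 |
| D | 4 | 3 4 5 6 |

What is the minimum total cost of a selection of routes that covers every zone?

16

B, D together cover every zone (B ∪ D = {1, 2, 3, 4, 5, 6}); total cost 12 + 4 = 16.
No covering selection has total cost below 16.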